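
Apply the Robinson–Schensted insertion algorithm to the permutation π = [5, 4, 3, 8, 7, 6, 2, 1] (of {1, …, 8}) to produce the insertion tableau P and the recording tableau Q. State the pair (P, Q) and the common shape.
P = [1, 6] / [2, 7] / [3, 8] / [4] / [5];  Q = [1, 4] / [2, 5] / [3, 6] / [7] / [8];  common shape = (2, 2, 2, 1, 1)

Row-insert the values π_1, π_2, … into P one at a time, bumping the leftmost entry strictly greater than the inserted value down to the next row. The recording tableau Q records, in position (i, j), the step at which that cell was added to P.
  Insert 5 (step 1): P = [5];  Q = [1]
  Insert 4 (step 2): P = [4] / [5];  Q = [1] / [2]
  Insert 3 (step 3): P = [3] / [4] / [5];  Q = [1] / [2] / [3]
  Insert 8 (step 4): P = [3, 8] / [4] / [5];  Q = [1, 4] / [2] / [3]
  Insert 7 (step 5): P = [3, 7] / [4, 8] / [5];  Q = [1, 4] / [2, 5] / [3]
  Insert 6 (step 6): P = [3, 6] / [4, 7] / [5, 8];  Q = [1, 4] / [2, 5] / [3, 6]
  Insert 2 (step 7): P = [2, 6] / [3, 7] / [4, 8] / [5];  Q = [1, 4] / [2, 5] / [3, 6] / [7]
  Insert 1 (step 8): P = [1, 6] / [2, 7] / [3, 8] / [4] / [5];  Q = [1, 4] / [2, 5] / [3, 6] / [7] / [8]
Final shape: (2, 2, 2, 1, 1).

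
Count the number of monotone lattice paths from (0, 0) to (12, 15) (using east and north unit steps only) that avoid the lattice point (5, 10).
Number of paths = 15005484

Total paths from (0, 0) to (12, 15): C(27, 12) = 17383860. Paths through (5, 10): (paths (0, 0) → (5, 10)) × (paths (5, 10) → (12, 15)) = C(15, 5) · C(12, 7) = 3003 · 792 = 2378376. Avoidance count = 17383860 − 2378376 = 15005484.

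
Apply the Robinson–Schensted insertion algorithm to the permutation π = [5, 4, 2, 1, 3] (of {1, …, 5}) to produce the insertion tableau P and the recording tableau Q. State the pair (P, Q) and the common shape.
P = [1, 3] / [2] / [4] / [5];  Q = [1, 5] / [2] / [3] / [4];  common shape = (2, 1, 1, 1)

Row-insert the values π_1, π_2, … into P one at a time, bumping the leftmost entry strictly greater than the inserted value down to the next row. The recording tableau Q records, in position (i, j), the step at which that cell was added to P.
  Insert 5 (step 1): P = [5];  Q = [1]
  Insert 4 (step 2): P = [4] / [5];  Q = [1] / [2]
  Insert 2 (step 3): P = [2] / [4] / [5];  Q = [1] / [2] / [3]
  Insert 1 (step 4): P = [1] / [2] / [4] / [5];  Q = [1] / [2] / [3] / [4]
  Insert 3 (step 5): P = [1, 3] / [2] / [4] / [5];  Q = [1, 5] / [2] / [3] / [4]
Final shape: (2, 1, 1, 1).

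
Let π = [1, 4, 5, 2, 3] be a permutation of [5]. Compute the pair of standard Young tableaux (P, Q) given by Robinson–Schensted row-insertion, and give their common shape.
P = [1, 2, 3] / [4, 5];  Q = [1, 2, 3] / [4, 5];  common shape = (3, 2)

Row-insert the values π_1, π_2, … into P one at a time, bumping the leftmost entry strictly greater than the inserted value down to the next row. The recording tableau Q records, in position (i, j), the step at which that cell was added to P.
  Insert 1 (step 1): P = [1];  Q = [1]
  Insert 4 (step 2): P = [1, 4];  Q = [1, 2]
  Insert 5 (step 3): P = [1, 4, 5];  Q = [1, 2, 3]
  Insert 2 (step 4): P = [1, 2, 5] / [4];  Q = [1, 2, 3] / [4]
  Insert 3 (step 5): P = [1, 2, 3] / [4, 5];  Q = [1, 2, 3] / [4, 5]
Final shape: (3, 2).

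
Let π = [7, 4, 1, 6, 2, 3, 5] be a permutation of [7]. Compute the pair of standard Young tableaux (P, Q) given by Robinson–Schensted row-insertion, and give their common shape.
P = [1, 2, 3, 5] / [4, 6] / [7];  Q = [1, 4, 6, 7] / [2, 5] / [3];  common shape = (4, 2, 1)

Row-insert the values π_1, π_2, … into P one at a time, bumping the leftmost entry strictly greater than the inserted value down to the next row. The recording tableau Q records, in position (i, j), the step at which that cell was added to P.
  Insert 7 (step 1): P = [7];  Q = [1]
  Insert 4 (step 2): P = [4] / [7];  Q = [1] / [2]
  Insert 1 (step 3): P = [1] / [4] / [7];  Q = [1] / [2] / [3]
  Insert 6 (step 4): P = [1, 6] / [4] / [7];  Q = [1, 4] / [2] / [3]
  Insert 2 (step 5): P = [1, 2] / [4, 6] / [7];  Q = [1, 4] / [2, 5] / [3]
  Insert 3 (step 6): P = [1, 2, 3] / [4, 6] / [7];  Q = [1, 4, 6] / [2, 5] / [3]
  Insert 5 (step 7): P = [1, 2, 3, 5] / [4, 6] / [7];  Q = [1, 4, 6, 7] / [2, 5] / [3]
Final shape: (4, 2, 1).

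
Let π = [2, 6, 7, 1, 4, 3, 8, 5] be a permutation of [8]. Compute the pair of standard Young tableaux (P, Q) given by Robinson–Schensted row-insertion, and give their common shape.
P = [1, 3, 5, 8] / [2, 4, 7] / [6];  Q = [1, 2, 3, 7] / [4, 5, 8] / [6];  common shape = (4, 3, 1)

Row-insert the values π_1, π_2, … into P one at a time, bumping the leftmost entry strictly greater than the inserted value down to the next row. The recording tableau Q records, in position (i, j), the step at which that cell was added to P.
  Insert 2 (step 1): P = [2];  Q = [1]
  Insert 6 (step 2): P = [2, 6];  Q = [1, 2]
  Insert 7 (step 3): P = [2, 6, 7];  Q = [1, 2, 3]
  Insert 1 (step 4): P = [1, 6, 7] / [2];  Q = [1, 2, 3] / [4]
  Insert 4 (step 5): P = [1, 4, 7] / [2, 6];  Q = [1, 2, 3] / [4, 5]
  Insert 3 (step 6): P = [1, 3, 7] / [2, 4] / [6];  Q = [1, 2, 3] / [4, 5] / [6]
  Insert 8 (step 7): P = [1, 3, 7, 8] / [2, 4] / [6];  Q = [1, 2, 3, 7] / [4, 5] / [6]
  Insert 5 (step 8): P = [1, 3, 5, 8] / [2, 4, 7] / [6];  Q = [1, 2, 3, 7] / [4, 5, 8] / [6]
Final shape: (4, 3, 1).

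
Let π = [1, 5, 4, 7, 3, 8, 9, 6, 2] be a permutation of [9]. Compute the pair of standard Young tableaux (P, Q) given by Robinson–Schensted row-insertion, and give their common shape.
P = [1, 2, 6, 8, 9] / [3, 7] / [4] / [5];  Q = [1, 2, 4, 6, 7] / [3, 8] / [5] / [9];  common shape = (5, 2, 1, 1)

Row-insert the values π_1, π_2, … into P one at a time, bumping the leftmost entry strictly greater than the inserted value down to the next row. The recording tableau Q records, in position (i, j), the step at which that cell was added to P.
  Insert 1 (step 1): P = [1];  Q = [1]
  Insert 5 (step 2): P = [1, 5];  Q = [1, 2]
  Insert 4 (step 3): P = [1, 4] / [5];  Q = [1, 2] / [3]
  Insert 7 (step 4): P = [1, 4, 7] / [5];  Q = [1, 2, 4] / [3]
  Insert 3 (step 5): P = [1, 3, 7] / [4] / [5];  Q = [1, 2, 4] / [3] / [5]
  Insert 8 (step 6): P = [1, 3, 7, 8] / [4] / [5];  Q = [1, 2, 4, 6] / [3] / [5]
  Insert 9 (step 7): P = [1, 3, 7, 8, 9] / [4] / [5];  Q = [1, 2, 4, 6, 7] / [3] / [5]
  Insert 6 (step 8): P = [1, 3, 6, 8, 9] / [4, 7] / [5];  Q = [1, 2, 4, 6, 7] / [3, 8] / [5]
  Insert 2 (step 9): P = [1, 2, 6, 8, 9] / [3, 7] / [4] / [5];  Q = [1, 2, 4, 6, 7] / [3, 8] / [5] / [9]
Final shape: (5, 2, 1, 1).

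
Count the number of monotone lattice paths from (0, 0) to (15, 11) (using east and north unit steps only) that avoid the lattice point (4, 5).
Number of paths = 6166784

Total paths from (0, 0) to (15, 11): C(26, 15) = 7726160. Paths through (4, 5): (paths (0, 0) → (4, 5)) × (paths (4, 5) → (15, 11)) = C(9, 4) · C(17, 11) = 126 · 12376 = 1559376. Avoidance count = 7726160 − 1559376 = 6166784.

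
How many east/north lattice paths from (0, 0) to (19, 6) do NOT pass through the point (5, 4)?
Number of paths = 161980

Total paths from (0, 0) to (19, 6): C(25, 19) = 177100. Paths through (5, 4): (paths (0, 0) → (5, 4)) × (paths (5, 4) → (19, 6)) = C(9, 5) · C(16, 14) = 126 · 120 = 15120. Avoidance count = 177100 − 15120 = 161980.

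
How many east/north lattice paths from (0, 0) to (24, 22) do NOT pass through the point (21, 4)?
Number of paths = 7890354289450

Total paths from (0, 0) to (24, 22): C(46, 24) = 7890371113950. Paths through (21, 4): (paths (0, 0) → (21, 4)) × (paths (21, 4) → (24, 22)) = C(25, 21) · C(21, 3) = 12650 · 1330 = 16824500. Avoidance count = 7890371113950 − 16824500 = 7890354289450.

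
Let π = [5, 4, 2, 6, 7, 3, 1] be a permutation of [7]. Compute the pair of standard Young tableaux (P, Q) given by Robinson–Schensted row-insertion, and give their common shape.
P = [1, 3, 7] / [2, 6] / [4] / [5];  Q = [1, 4, 5] / [2, 6] / [3] / [7];  common shape = (3, 2, 1, 1)

Row-insert the values π_1, π_2, … into P one at a time, bumping the leftmost entry strictly greater than the inserted value down to the next row. The recording tableau Q records, in position (i, j), the step at which that cell was added to P.
  Insert 5 (step 1): P = [5];  Q = [1]
  Insert 4 (step 2): P = [4] / [5];  Q = [1] / [2]
  Insert 2 (step 3): P = [2] / [4] / [5];  Q = [1] / [2] / [3]
  Insert 6 (step 4): P = [2, 6] / [4] / [5];  Q = [1, 4] / [2] / [3]
  Insert 7 (step 5): P = [2, 6, 7] / [4] / [5];  Q = [1, 4, 5] / [2] / [3]
  Insert 3 (step 6): P = [2, 3, 7] / [4, 6] / [5];  Q = [1, 4, 5] / [2, 6] / [3]
  Insert 1 (step 7): P = [1, 3, 7] / [2, 6] / [4] / [5];  Q = [1, 4, 5] / [2, 6] / [3] / [7]
Final shape: (3, 2, 1, 1).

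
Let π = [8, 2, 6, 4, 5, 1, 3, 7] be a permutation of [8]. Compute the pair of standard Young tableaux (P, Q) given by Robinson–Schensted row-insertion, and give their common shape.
P = [1, 3, 5, 7] / [2, 4] / [6] / [8];  Q = [1, 3, 5, 8] / [2, 7] / [4] / [6];  common shape = (4, 2, 1, 1)

Row-insert the values π_1, π_2, … into P one at a time, bumping the leftmost entry strictly greater than the inserted value down to the next row. The recording tableau Q records, in position (i, j), the step at which that cell was added to P.
  Insert 8 (step 1): P = [8];  Q = [1]
  Insert 2 (step 2): P = [2] / [8];  Q = [1] / [2]
  Insert 6 (step 3): P = [2, 6] / [8];  Q = [1, 3] / [2]
  Insert 4 (step 4): P = [2, 4] / [6] / [8];  Q = [1, 3] / [2] / [4]
  Insert 5 (step 5): P = [2, 4, 5] / [6] / [8];  Q = [1, 3, 5] / [2] / [4]
  Insert 1 (step 6): P = [1, 4, 5] / [2] / [6] / [8];  Q = [1, 3, 5] / [2] / [4] / [6]
  Insert 3 (step 7): P = [1, 3, 5] / [2, 4] / [6] / [8];  Q = [1, 3, 5] / [2, 7] / [4] / [6]
  Insert 7 (step 8): P = [1, 3, 5, 7] / [2, 4] / [6] / [8];  Q = [1, 3, 5, 8] / [2, 7] / [4] / [6]
Final shape: (4, 2, 1, 1).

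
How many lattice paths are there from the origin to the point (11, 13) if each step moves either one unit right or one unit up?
Number of paths = 2496144

A monotone lattice path from (0, 0) to (11, 13) consists of 11 east steps and 13 north steps in some order, so it is determined by which 11 of the 24 steps are east. The count is C(24, 11) = 2496144.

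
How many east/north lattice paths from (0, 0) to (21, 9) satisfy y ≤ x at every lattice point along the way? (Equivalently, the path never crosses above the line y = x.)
Number of paths = 8454225

By the reflection principle (André's argument), the number of monotone paths to (21, 9) with n ≤ m that never go above y = x is C(30, 21) − C(30, 22) = 14307150 − 5852925 = 8454225.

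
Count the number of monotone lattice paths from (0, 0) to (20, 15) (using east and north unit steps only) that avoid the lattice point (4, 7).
Number of paths = 3005237730

Total paths from (0, 0) to (20, 15): C(35, 20) = 3247943160. Paths through (4, 7): (paths (0, 0) → (4, 7)) × (paths (4, 7) → (20, 15)) = C(11, 4) · C(24, 16) = 330 · 735471 = 242705430. Avoidance count = 3247943160 − 242705430 = 3005237730.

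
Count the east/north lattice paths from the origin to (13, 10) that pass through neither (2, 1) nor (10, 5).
Number of paths = 555178

Inclusion–exclusion. Total paths: C(23, 13) = 1144066. Through P₁: C(3, 2)·C(20, 11) = 503880. Through P₂: C(15, 10)·C(8, 3) = 168168. Since P₁ is strictly southwest of P₂, a monotone path through both must visit P₁ then P₂; paths through both = C(3, 2)·C(12, 8)·C(8, 3) = 83160. Avoid both = 1144066 − 503880 − 168168 + 83160 = 555178.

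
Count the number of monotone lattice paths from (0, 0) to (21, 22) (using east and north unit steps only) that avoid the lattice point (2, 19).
Number of paths = 1052049158460

Total paths from (0, 0) to (21, 22): C(43, 21) = 1052049481860. Paths through (2, 19): (paths (0, 0) → (2, 19)) × (paths (2, 19) → (21, 22)) = C(21, 2) · C(22, 19) = 210 · 1540 = 323400. Avoidance count = 1052049481860 − 323400 = 1052049158460.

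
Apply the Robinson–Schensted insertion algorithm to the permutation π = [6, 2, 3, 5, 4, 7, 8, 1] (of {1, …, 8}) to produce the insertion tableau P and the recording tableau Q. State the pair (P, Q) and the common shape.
P = [1, 3, 4, 7, 8] / [2] / [5] / [6];  Q = [1, 3, 4, 6, 7] / [2] / [5] / [8];  common shape = (5, 1, 1, 1)

Row-insert the values π_1, π_2, … into P one at a time, bumping the leftmost entry strictly greater than the inserted value down to the next row. The recording tableau Q records, in position (i, j), the step at which that cell was added to P.
  Insert 6 (step 1): P = [6];  Q = [1]
  Insert 2 (step 2): P = [2] / [6];  Q = [1] / [2]
  Insert 3 (step 3): P = [2, 3] / [6];  Q = [1, 3] / [2]
  Insert 5 (step 4): P = [2, 3, 5] / [6];  Q = [1, 3, 4] / [2]
  Insert 4 (step 5): P = [2, 3, 4] / [5] / [6];  Q = [1, 3, 4] / [2] / [5]
  Insert 7 (step 6): P = [2, 3, 4, 7] / [5] / [6];  Q = [1, 3, 4, 6] / [2] / [5]
  Insert 8 (step 7): P = [2, 3, 4, 7, 8] / [5] / [6];  Q = [1, 3, 4, 6, 7] / [2] / [5]
  Insert 1 (step 8): P = [1, 3, 4, 7, 8] / [2] / [5] / [6];  Q = [1, 3, 4, 6, 7] / [2] / [5] / [8]
Final shape: (5, 1, 1, 1).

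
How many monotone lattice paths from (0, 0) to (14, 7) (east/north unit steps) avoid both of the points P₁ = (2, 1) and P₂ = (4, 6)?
Number of paths = 58971

Inclusion–exclusion. Total paths: C(21, 14) = 116280. Through P₁: C(3, 2)·C(18, 12) = 55692. Through P₂: C(10, 4)·C(11, 10) = 2310. Since P₁ is strictly southwest of P₂, a monotone path through both must visit P₁ then P₂; paths through both = C(3, 2)·C(7, 2)·C(11, 10) = 693. Avoid both = 116280 − 55692 − 2310 + 693 = 58971.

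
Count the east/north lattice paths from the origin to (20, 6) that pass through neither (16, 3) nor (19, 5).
Number of paths = 130687

Inclusion–exclusion. Total paths: C(26, 20) = 230230. Through P₁: C(19, 16)·C(7, 4) = 33915. Through P₂: C(24, 19)·C(2, 1) = 85008. Since P₁ is strictly southwest of P₂, a monotone path through both must visit P₁ then P₂; paths through both = C(19, 16)·C(5, 3)·C(2, 1) = 19380. Avoid both = 230230 − 33915 − 85008 + 19380 = 130687.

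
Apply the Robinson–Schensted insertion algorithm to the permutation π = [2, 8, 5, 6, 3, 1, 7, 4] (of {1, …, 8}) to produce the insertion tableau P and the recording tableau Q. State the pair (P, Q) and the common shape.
P = [1, 3, 4, 7] / [2, 6] / [5] / [8];  Q = [1, 2, 4, 7] / [3, 8] / [5] / [6];  common shape = (4, 2, 1, 1)

Row-insert the values π_1, π_2, … into P one at a time, bumping the leftmost entry strictly greater than the inserted value down to the next row. The recording tableau Q records, in position (i, j), the step at which that cell was added to P.
  Insert 2 (step 1): P = [2];  Q = [1]
  Insert 8 (step 2): P = [2, 8];  Q = [1, 2]
  Insert 5 (step 3): P = [2, 5] / [8];  Q = [1, 2] / [3]
  Insert 6 (step 4): P = [2, 5, 6] / [8];  Q = [1, 2, 4] / [3]
  Insert 3 (step 5): P = [2, 3, 6] / [5] / [8];  Q = [1, 2, 4] / [3] / [5]
  Insert 1 (step 6): P = [1, 3, 6] / [2] / [5] / [8];  Q = [1, 2, 4] / [3] / [5] / [6]
  Insert 7 (step 7): P = [1, 3, 6, 7] / [2] / [5] / [8];  Q = [1, 2, 4, 7] / [3] / [5] / [6]
  Insert 4 (step 8): P = [1, 3, 4, 7] / [2, 6] / [5] / [8];  Q = [1, 2, 4, 7] / [3, 8] / [5] / [6]
Final shape: (4, 2, 1, 1).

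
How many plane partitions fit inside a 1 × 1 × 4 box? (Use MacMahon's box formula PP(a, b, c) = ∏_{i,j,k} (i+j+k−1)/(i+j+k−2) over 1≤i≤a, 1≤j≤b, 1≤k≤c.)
PP(1, 1, 4) = 5

Evaluate the triple product over i = 1..1, j = 1..1, k = 1..4. The factors are (2/1) · (3/2) · (4/3) · (5/4). The numerators and denominators telescope so the product is an integer; carrying out the multiplication exactly gives PP(1, 1, 4) = 5.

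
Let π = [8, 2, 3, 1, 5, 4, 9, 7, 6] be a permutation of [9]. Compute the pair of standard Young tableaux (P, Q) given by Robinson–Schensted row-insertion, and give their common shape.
P = [1, 3, 4, 6] / [2, 5, 7] / [8, 9];  Q = [1, 3, 5, 7] / [2, 6, 8] / [4, 9];  common shape = (4, 3, 2)

Row-insert the values π_1, π_2, … into P one at a time, bumping the leftmost entry strictly greater than the inserted value down to the next row. The recording tableau Q records, in position (i, j), the step at which that cell was added to P.
  Insert 8 (step 1): P = [8];  Q = [1]
  Insert 2 (step 2): P = [2] / [8];  Q = [1] / [2]
  Insert 3 (step 3): P = [2, 3] / [8];  Q = [1, 3] / [2]
  Insert 1 (step 4): P = [1, 3] / [2] / [8];  Q = [1, 3] / [2] / [4]
  Insert 5 (step 5): P = [1, 3, 5] / [2] / [8];  Q = [1, 3, 5] / [2] / [4]
  Insert 4 (step 6): P = [1, 3, 4] / [2, 5] / [8];  Q = [1, 3, 5] / [2, 6] / [4]
  Insert 9 (step 7): P = [1, 3, 4, 9] / [2, 5] / [8];  Q = [1, 3, 5, 7] / [2, 6] / [4]
  Insert 7 (step 8): P = [1, 3, 4, 7] / [2, 5, 9] / [8];  Q = [1, 3, 5, 7] / [2, 6, 8] / [4]
  Insert 6 (step 9): P = [1, 3, 4, 6] / [2, 5, 7] / [8, 9];  Q = [1, 3, 5, 7] / [2, 6, 8] / [4, 9]
Final shape: (4, 3, 2).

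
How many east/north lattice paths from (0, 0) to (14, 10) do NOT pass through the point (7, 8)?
Number of paths = 1729596

Total paths from (0, 0) to (14, 10): C(24, 14) = 1961256. Paths through (7, 8): (paths (0, 0) → (7, 8)) × (paths (7, 8) → (14, 10)) = C(15, 7) · C(9, 7) = 6435 · 36 = 231660. Avoidance count = 1961256 − 231660 = 1729596.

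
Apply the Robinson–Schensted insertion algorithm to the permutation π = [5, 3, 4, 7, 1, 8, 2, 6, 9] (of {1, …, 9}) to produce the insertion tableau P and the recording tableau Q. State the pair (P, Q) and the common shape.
P = [1, 2, 6, 8, 9] / [3, 4, 7] / [5];  Q = [1, 3, 4, 6, 9] / [2, 7, 8] / [5];  common shape = (5, 3, 1)

Row-insert the values π_1, π_2, … into P one at a time, bumping the leftmost entry strictly greater than the inserted value down to the next row. The recording tableau Q records, in position (i, j), the step at which that cell was added to P.
  Insert 5 (step 1): P = [5];  Q = [1]
  Insert 3 (step 2): P = [3] / [5];  Q = [1] / [2]
  Insert 4 (step 3): P = [3, 4] / [5];  Q = [1, 3] / [2]
  Insert 7 (step 4): P = [3, 4, 7] / [5];  Q = [1, 3, 4] / [2]
  Insert 1 (step 5): P = [1, 4, 7] / [3] / [5];  Q = [1, 3, 4] / [2] / [5]
  Insert 8 (step 6): P = [1, 4, 7, 8] / [3] / [5];  Q = [1, 3, 4, 6] / [2] / [5]
  Insert 2 (step 7): P = [1, 2, 7, 8] / [3, 4] / [5];  Q = [1, 3, 4, 6] / [2, 7] / [5]
  Insert 6 (step 8): P = [1, 2, 6, 8] / [3, 4, 7] / [5];  Q = [1, 3, 4, 6] / [2, 7, 8] / [5]
  Insert 9 (step 9): P = [1, 2, 6, 8, 9] / [3, 4, 7] / [5];  Q = [1, 3, 4, 6, 9] / [2, 7, 8] / [5]
Final shape: (5, 3, 1).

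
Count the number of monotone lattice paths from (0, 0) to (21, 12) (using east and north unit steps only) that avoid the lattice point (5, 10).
Number of paths = 354357861

Total paths from (0, 0) to (21, 12): C(33, 21) = 354817320. Paths through (5, 10): (paths (0, 0) → (5, 10)) × (paths (5, 10) → (21, 12)) = C(15, 5) · C(18, 16) = 3003 · 153 = 459459. Avoidance count = 354817320 − 459459 = 354357861.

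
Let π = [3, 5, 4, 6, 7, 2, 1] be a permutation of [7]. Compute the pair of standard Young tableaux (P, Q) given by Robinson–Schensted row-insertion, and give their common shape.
P = [1, 4, 6, 7] / [2] / [3] / [5];  Q = [1, 2, 4, 5] / [3] / [6] / [7];  common shape = (4, 1, 1, 1)

Row-insert the values π_1, π_2, … into P one at a time, bumping the leftmost entry strictly greater than the inserted value down to the next row. The recording tableau Q records, in position (i, j), the step at which that cell was added to P.
  Insert 3 (step 1): P = [3];  Q = [1]
  Insert 5 (step 2): P = [3, 5];  Q = [1, 2]
  Insert 4 (step 3): P = [3, 4] / [5];  Q = [1, 2] / [3]
  Insert 6 (step 4): P = [3, 4, 6] / [5];  Q = [1, 2, 4] / [3]
  Insert 7 (step 5): P = [3, 4, 6, 7] / [5];  Q = [1, 2, 4, 5] / [3]
  Insert 2 (step 6): P = [2, 4, 6, 7] / [3] / [5];  Q = [1, 2, 4, 5] / [3] / [6]
  Insert 1 (step 7): P = [1, 4, 6, 7] / [2] / [3] / [5];  Q = [1, 2, 4, 5] / [3] / [6] / [7]
Final shape: (4, 1, 1, 1).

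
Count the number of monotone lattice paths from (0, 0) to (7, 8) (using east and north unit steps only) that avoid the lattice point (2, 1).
Number of paths = 4059

Total paths from (0, 0) to (7, 8): C(15, 7) = 6435. Paths through (2, 1): (paths (0, 0) → (2, 1)) × (paths (2, 1) → (7, 8)) = C(3, 2) · C(12, 5) = 3 · 792 = 2376. Avoidance count = 6435 − 2376 = 4059.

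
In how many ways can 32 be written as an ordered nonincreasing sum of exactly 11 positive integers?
p(32, 11 parts) = 695

Partitions of n into exactly k parts are in bijection with partitions of n − k into at most k parts (subtract 1 from each part). So p(32, exactly 11) = p(21, parts ≤ 11). Computing via the recurrence p(m, j) = p(m, j−1) + p(m−j, j) gives 695.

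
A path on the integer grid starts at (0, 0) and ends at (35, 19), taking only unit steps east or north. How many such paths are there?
Number of paths = 183649923622620

A monotone lattice path from (0, 0) to (35, 19) consists of 35 east steps and 19 north steps in some order, so it is determined by which 35 of the 54 steps are east. The count is C(54, 35) = 183649923622620.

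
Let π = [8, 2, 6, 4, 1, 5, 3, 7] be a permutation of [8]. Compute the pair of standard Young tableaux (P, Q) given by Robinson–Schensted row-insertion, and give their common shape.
P = [1, 3, 5, 7] / [2, 4] / [6] / [8];  Q = [1, 3, 6, 8] / [2, 7] / [4] / [5];  common shape = (4, 2, 1, 1)

Row-insert the values π_1, π_2, … into P one at a time, bumping the leftmost entry strictly greater than the inserted value down to the next row. The recording tableau Q records, in position (i, j), the step at which that cell was added to P.
  Insert 8 (step 1): P = [8];  Q = [1]
  Insert 2 (step 2): P = [2] / [8];  Q = [1] / [2]
  Insert 6 (step 3): P = [2, 6] / [8];  Q = [1, 3] / [2]
  Insert 4 (step 4): P = [2, 4] / [6] / [8];  Q = [1, 3] / [2] / [4]
  Insert 1 (step 5): P = [1, 4] / [2] / [6] / [8];  Q = [1, 3] / [2] / [4] / [5]
  Insert 5 (step 6): P = [1, 4, 5] / [2] / [6] / [8];  Q = [1, 3, 6] / [2] / [4] / [5]
  Insert 3 (step 7): P = [1, 3, 5] / [2, 4] / [6] / [8];  Q = [1, 3, 6] / [2, 7] / [4] / [5]
  Insert 7 (step 8): P = [1, 3, 5, 7] / [2, 4] / [6] / [8];  Q = [1, 3, 6, 8] / [2, 7] / [4] / [5]
Final shape: (4, 2, 1, 1).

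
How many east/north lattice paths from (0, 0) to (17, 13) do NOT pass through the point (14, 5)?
Number of paths = 117841230

Total paths from (0, 0) to (17, 13): C(30, 17) = 119759850. Paths through (14, 5): (paths (0, 0) → (14, 5)) × (paths (14, 5) → (17, 13)) = C(19, 14) · C(11, 3) = 11628 · 165 = 1918620. Avoidance count = 119759850 − 1918620 = 117841230.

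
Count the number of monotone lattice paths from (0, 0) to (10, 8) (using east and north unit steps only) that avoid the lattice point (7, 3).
Number of paths = 37038

Total paths from (0, 0) to (10, 8): C(18, 10) = 43758. Paths through (7, 3): (paths (0, 0) → (7, 3)) × (paths (7, 3) → (10, 8)) = C(10, 7) · C(8, 3) = 120 · 56 = 6720. Avoidance count = 43758 − 6720 = 37038.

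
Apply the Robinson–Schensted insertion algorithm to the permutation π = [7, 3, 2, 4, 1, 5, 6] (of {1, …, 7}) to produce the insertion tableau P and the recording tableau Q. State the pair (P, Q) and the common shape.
P = [1, 4, 5, 6] / [2] / [3] / [7];  Q = [1, 4, 6, 7] / [2] / [3] / [5];  common shape = (4, 1, 1, 1)

Row-insert the values π_1, π_2, … into P one at a time, bumping the leftmost entry strictly greater than the inserted value down to the next row. The recording tableau Q records, in position (i, j), the step at which that cell was added to P.
  Insert 7 (step 1): P = [7];  Q = [1]
  Insert 3 (step 2): P = [3] / [7];  Q = [1] / [2]
  Insert 2 (step 3): P = [2] / [3] / [7];  Q = [1] / [2] / [3]
  Insert 4 (step 4): P = [2, 4] / [3] / [7];  Q = [1, 4] / [2] / [3]
  Insert 1 (step 5): P = [1, 4] / [2] / [3] / [7];  Q = [1, 4] / [2] / [3] / [5]
  Insert 5 (step 6): P = [1, 4, 5] / [2] / [3] / [7];  Q = [1, 4, 6] / [2] / [3] / [5]
  Insert 6 (step 7): P = [1, 4, 5, 6] / [2] / [3] / [7];  Q = [1, 4, 6, 7] / [2] / [3] / [5]
Final shape: (4, 1, 1, 1).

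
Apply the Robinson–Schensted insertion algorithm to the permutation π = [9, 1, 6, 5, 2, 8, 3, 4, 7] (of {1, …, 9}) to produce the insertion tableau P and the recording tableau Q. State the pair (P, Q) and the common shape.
P = [1, 2, 3, 4, 7] / [5, 8] / [6] / [9];  Q = [1, 3, 6, 8, 9] / [2, 7] / [4] / [5];  common shape = (5, 2, 1, 1)

Row-insert the values π_1, π_2, … into P one at a time, bumping the leftmost entry strictly greater than the inserted value down to the next row. The recording tableau Q records, in position (i, j), the step at which that cell was added to P.
  Insert 9 (step 1): P = [9];  Q = [1]
  Insert 1 (step 2): P = [1] / [9];  Q = [1] / [2]
  Insert 6 (step 3): P = [1, 6] / [9];  Q = [1, 3] / [2]
  Insert 5 (step 4): P = [1, 5] / [6] / [9];  Q = [1, 3] / [2] / [4]
  Insert 2 (step 5): P = [1, 2] / [5] / [6] / [9];  Q = [1, 3] / [2] / [4] / [5]
  Insert 8 (step 6): P = [1, 2, 8] / [5] / [6] / [9];  Q = [1, 3, 6] / [2] / [4] / [5]
  Insert 3 (step 7): P = [1, 2, 3] / [5, 8] / [6] / [9];  Q = [1, 3, 6] / [2, 7] / [4] / [5]
  Insert 4 (step 8): P = [1, 2, 3, 4] / [5, 8] / [6] / [9];  Q = [1, 3, 6, 8] / [2, 7] / [4] / [5]
  Insert 7 (step 9): P = [1, 2, 3, 4, 7] / [5, 8] / [6] / [9];  Q = [1, 3, 6, 8, 9] / [2, 7] / [4] / [5]
Final shape: (5, 2, 1, 1).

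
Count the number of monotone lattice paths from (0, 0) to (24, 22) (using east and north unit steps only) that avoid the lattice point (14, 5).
Number of paths = 7792273991970

Total paths from (0, 0) to (24, 22): C(46, 24) = 7890371113950. Paths through (14, 5): (paths (0, 0) → (14, 5)) × (paths (14, 5) → (24, 22)) = C(19, 14) · C(27, 10) = 11628 · 8436285 = 98097121980. Avoidance count = 7890371113950 − 98097121980 = 7792273991970.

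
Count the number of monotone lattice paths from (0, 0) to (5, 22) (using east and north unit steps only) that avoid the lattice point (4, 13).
Number of paths = 56930

Total paths from (0, 0) to (5, 22): C(27, 5) = 80730. Paths through (4, 13): (paths (0, 0) → (4, 13)) × (paths (4, 13) → (5, 22)) = C(17, 4) · C(10, 1) = 2380 · 10 = 23800. Avoidance count = 80730 − 23800 = 56930.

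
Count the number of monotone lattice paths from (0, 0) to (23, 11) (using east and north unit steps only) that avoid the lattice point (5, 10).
Number of paths = 286040703

Total paths from (0, 0) to (23, 11): C(34, 23) = 286097760. Paths through (5, 10): (paths (0, 0) → (5, 10)) × (paths (5, 10) → (23, 11)) = C(15, 5) · C(19, 18) = 3003 · 19 = 57057. Avoidance count = 286097760 − 57057 = 286040703.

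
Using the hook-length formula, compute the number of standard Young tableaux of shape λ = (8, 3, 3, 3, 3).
# SYT of shape (8, 3, 3, 3, 3) = 14814072

Hook-length formula: f^λ = n! / Π hook(c), product over all cells c of the Young diagram. For λ = (8, 3, 3, 3, 3), n = 20 boxes. Hook lengths by row (left-to-right, top-to-bottom): [12, 11, 10, 5, 4, 3, 2, 1]; [6, 5, 4]; [5, 4, 3]; [4, 3, 2]; [3, 2, 1]. Product of hooks = 164229120000. So f^λ = 20! / 164229120000 = 2432902008176640000 / 164229120000 = 14814072.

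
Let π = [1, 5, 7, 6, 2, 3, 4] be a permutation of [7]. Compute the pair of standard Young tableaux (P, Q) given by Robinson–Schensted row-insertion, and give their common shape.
P = [1, 2, 3, 4] / [5, 6] / [7];  Q = [1, 2, 3, 7] / [4, 6] / [5];  common shape = (4, 2, 1)

Row-insert the values π_1, π_2, … into P one at a time, bumping the leftmost entry strictly greater than the inserted value down to the next row. The recording tableau Q records, in position (i, j), the step at which that cell was added to P.
  Insert 1 (step 1): P = [1];  Q = [1]
  Insert 5 (step 2): P = [1, 5];  Q = [1, 2]
  Insert 7 (step 3): P = [1, 5, 7];  Q = [1, 2, 3]
  Insert 6 (step 4): P = [1, 5, 6] / [7];  Q = [1, 2, 3] / [4]
  Insert 2 (step 5): P = [1, 2, 6] / [5] / [7];  Q = [1, 2, 3] / [4] / [5]
  Insert 3 (step 6): P = [1, 2, 3] / [5, 6] / [7];  Q = [1, 2, 3] / [4, 6] / [5]
  Insert 4 (step 7): P = [1, 2, 3, 4] / [5, 6] / [7];  Q = [1, 2, 3, 7] / [4, 6] / [5]
Final shape: (4, 2, 1).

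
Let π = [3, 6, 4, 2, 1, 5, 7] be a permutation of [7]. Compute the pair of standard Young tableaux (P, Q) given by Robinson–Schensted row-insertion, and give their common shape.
P = [1, 4, 5, 7] / [2] / [3] / [6];  Q = [1, 2, 6, 7] / [3] / [4] / [5];  common shape = (4, 1, 1, 1)

Row-insert the values π_1, π_2, … into P one at a time, bumping the leftmost entry strictly greater than the inserted value down to the next row. The recording tableau Q records, in position (i, j), the step at which that cell was added to P.
  Insert 3 (step 1): P = [3];  Q = [1]
  Insert 6 (step 2): P = [3, 6];  Q = [1, 2]
  Insert 4 (step 3): P = [3, 4] / [6];  Q = [1, 2] / [3]
  Insert 2 (step 4): P = [2, 4] / [3] / [6];  Q = [1, 2] / [3] / [4]
  Insert 1 (step 5): P = [1, 4] / [2] / [3] / [6];  Q = [1, 2] / [3] / [4] / [5]
  Insert 5 (step 6): P = [1, 4, 5] / [2] / [3] / [6];  Q = [1, 2, 6] / [3] / [4] / [5]
  Insert 7 (step 7): P = [1, 4, 5, 7] / [2] / [3] / [6];  Q = [1, 2, 6, 7] / [3] / [4] / [5]
Final shape: (4, 1, 1, 1).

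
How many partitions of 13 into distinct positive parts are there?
q(13) = 18

List partitions of 13 into distinct parts: 13, 12+1, 11+2, 10+3, 10+2+1, 9+4, 9+3+1, 8+5, 8+4+1, 8+3+2, 7+6, 7+5+1, 7+4+2, 7+3+2+1, 6+5+2, 6+4+3, 6+4+2+1, 5+4+3+1. There are q(13) = 18. (Euler: this equals the number of odd-part partitions of 13.)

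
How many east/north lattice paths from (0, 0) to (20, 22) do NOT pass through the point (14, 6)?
Number of paths = 510899607540

Total paths from (0, 0) to (20, 22): C(42, 20) = 513791607420. Paths through (14, 6): (paths (0, 0) → (14, 6)) × (paths (14, 6) → (20, 22)) = C(20, 14) · C(22, 6) = 38760 · 74613 = 2891999880. Avoidance count = 513791607420 − 2891999880 = 510899607540.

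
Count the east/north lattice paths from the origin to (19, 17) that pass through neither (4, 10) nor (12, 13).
Number of paths = 6765187506

Inclusion–exclusion. Total paths: C(36, 19) = 8597496600. Through P₁: C(14, 4)·C(22, 15) = 170714544. Through P₂: C(25, 12)·C(11, 7) = 1716099000. Since P₁ is strictly southwest of P₂, a monotone path through both must visit P₁ then P₂; paths through both = C(14, 4)·C(11, 8)·C(11, 7) = 54504450. Avoid both = 8597496600 − 170714544 − 1716099000 + 54504450 = 6765187506.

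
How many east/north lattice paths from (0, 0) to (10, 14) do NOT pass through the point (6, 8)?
Number of paths = 1330626

Total paths from (0, 0) to (10, 14): C(24, 10) = 1961256. Paths through (6, 8): (paths (0, 0) → (6, 8)) × (paths (6, 8) → (10, 14)) = C(14, 6) · C(10, 4) = 3003 · 210 = 630630. Avoidance count = 1961256 − 630630 = 1330626.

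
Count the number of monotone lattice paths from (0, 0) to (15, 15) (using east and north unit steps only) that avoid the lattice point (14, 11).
Number of paths = 132830520

Total paths from (0, 0) to (15, 15): C(30, 15) = 155117520. Paths through (14, 11): (paths (0, 0) → (14, 11)) × (paths (14, 11) → (15, 15)) = C(25, 14) · C(5, 1) = 4457400 · 5 = 22287000. Avoidance count = 155117520 − 22287000 = 132830520.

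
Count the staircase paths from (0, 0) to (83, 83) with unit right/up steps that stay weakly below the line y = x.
C_83 = 68854441132780194707888052034668647142985206100

These NE paths below the diagonal are counted by the Catalan number C_n = (1/(n + 1)) · C(2n, n). For n = 83: C_83 = (1/84) · C(166, 83) = 5783773055153536355462596370912166360010757312400/84 = 68854441132780194707888052034668647142985206100.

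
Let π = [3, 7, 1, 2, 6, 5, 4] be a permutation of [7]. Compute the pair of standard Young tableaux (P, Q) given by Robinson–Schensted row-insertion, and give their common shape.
P = [1, 2, 4] / [3, 5] / [6] / [7];  Q = [1, 2, 5] / [3, 4] / [6] / [7];  common shape = (3, 2, 1, 1)

Row-insert the values π_1, π_2, … into P one at a time, bumping the leftmost entry strictly greater than the inserted value down to the next row. The recording tableau Q records, in position (i, j), the step at which that cell was added to P.
  Insert 3 (step 1): P = [3];  Q = [1]
  Insert 7 (step 2): P = [3, 7];  Q = [1, 2]
  Insert 1 (step 3): P = [1, 7] / [3];  Q = [1, 2] / [3]
  Insert 2 (step 4): P = [1, 2] / [3, 7];  Q = [1, 2] / [3, 4]
  Insert 6 (step 5): P = [1, 2, 6] / [3, 7];  Q = [1, 2, 5] / [3, 4]
  Insert 5 (step 6): P = [1, 2, 5] / [3, 6] / [7];  Q = [1, 2, 5] / [3, 4] / [6]
  Insert 4 (step 7): P = [1, 2, 4] / [3, 5] / [6] / [7];  Q = [1, 2, 5] / [3, 4] / [6] / [7]
Final shape: (3, 2, 1, 1).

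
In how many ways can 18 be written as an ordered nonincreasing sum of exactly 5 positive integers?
p(18, 5 parts) = 57

Partitions of n into exactly k parts are in bijection with partitions of n − k into at most k parts (subtract 1 from each part). So p(18, exactly 5) = p(13, parts ≤ 5). Computing via the recurrence p(m, j) = p(m, j−1) + p(m−j, j) gives 57.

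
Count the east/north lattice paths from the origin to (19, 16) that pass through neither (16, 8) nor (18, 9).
Number of paths = 3918732939

Inclusion–exclusion. Total paths: C(35, 19) = 4059928950. Through P₁: C(24, 16)·C(11, 3) = 121352715. Through P₂: C(27, 18)·C(8, 1) = 37494600. Since P₁ is strictly southwest of P₂, a monotone path through both must visit P₁ then P₂; paths through both = C(24, 16)·C(3, 2)·C(8, 1) = 17651304. Avoid both = 4059928950 − 121352715 − 37494600 + 17651304 = 3918732939.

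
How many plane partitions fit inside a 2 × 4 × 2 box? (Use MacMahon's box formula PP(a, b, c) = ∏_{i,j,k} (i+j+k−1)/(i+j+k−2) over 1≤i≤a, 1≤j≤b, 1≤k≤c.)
PP(2, 4, 2) = 105

Evaluate the triple product over i = 1..2, j = 1..4, k = 1..2. The factors are (2/1) · (3/2) · (3/2) · (4/3) · (4/3) · (5/4) · (5/4) · (6/5) · … (16 factors total). The numerators and denominators telescope so the product is an integer; carrying out the multiplication exactly gives PP(2, 4, 2) = 105.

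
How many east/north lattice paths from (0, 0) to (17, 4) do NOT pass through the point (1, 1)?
Number of paths = 4047

Total paths from (0, 0) to (17, 4): C(21, 17) = 5985. Paths through (1, 1): (paths (0, 0) → (1, 1)) × (paths (1, 1) → (17, 4)) = C(2, 1) · C(19, 16) = 2 · 969 = 1938. Avoidance count = 5985 − 1938 = 4047.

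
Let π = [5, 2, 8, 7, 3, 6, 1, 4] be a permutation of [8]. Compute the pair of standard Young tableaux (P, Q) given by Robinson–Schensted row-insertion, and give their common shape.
P = [1, 3, 4] / [2, 6] / [5, 7] / [8];  Q = [1, 3, 6] / [2, 4] / [5, 8] / [7];  common shape = (3, 2, 2, 1)

Row-insert the values π_1, π_2, … into P one at a time, bumping the leftmost entry strictly greater than the inserted value down to the next row. The recording tableau Q records, in position (i, j), the step at which that cell was added to P.
  Insert 5 (step 1): P = [5];  Q = [1]
  Insert 2 (step 2): P = [2] / [5];  Q = [1] / [2]
  Insert 8 (step 3): P = [2, 8] / [5];  Q = [1, 3] / [2]
  Insert 7 (step 4): P = [2, 7] / [5, 8];  Q = [1, 3] / [2, 4]
  Insert 3 (step 5): P = [2, 3] / [5, 7] / [8];  Q = [1, 3] / [2, 4] / [5]
  Insert 6 (step 6): P = [2, 3, 6] / [5, 7] / [8];  Q = [1, 3, 6] / [2, 4] / [5]
  Insert 1 (step 7): P = [1, 3, 6] / [2, 7] / [5] / [8];  Q = [1, 3, 6] / [2, 4] / [5] / [7]
  Insert 4 (step 8): P = [1, 3, 4] / [2, 6] / [5, 7] / [8];  Q = [1, 3, 6] / [2, 4] / [5, 8] / [7]
Final shape: (3, 2, 2, 1).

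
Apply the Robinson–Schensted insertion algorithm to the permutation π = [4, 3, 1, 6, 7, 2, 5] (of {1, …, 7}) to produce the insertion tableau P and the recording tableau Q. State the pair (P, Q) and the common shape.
P = [1, 2, 5] / [3, 6, 7] / [4];  Q = [1, 4, 5] / [2, 6, 7] / [3];  common shape = (3, 3, 1)

Row-insert the values π_1, π_2, … into P one at a time, bumping the leftmost entry strictly greater than the inserted value down to the next row. The recording tableau Q records, in position (i, j), the step at which that cell was added to P.
  Insert 4 (step 1): P = [4];  Q = [1]
  Insert 3 (step 2): P = [3] / [4];  Q = [1] / [2]
  Insert 1 (step 3): P = [1] / [3] / [4];  Q = [1] / [2] / [3]
  Insert 6 (step 4): P = [1, 6] / [3] / [4];  Q = [1, 4] / [2] / [3]
  Insert 7 (step 5): P = [1, 6, 7] / [3] / [4];  Q = [1, 4, 5] / [2] / [3]
  Insert 2 (step 6): P = [1, 2, 7] / [3, 6] / [4];  Q = [1, 4, 5] / [2, 6] / [3]
  Insert 5 (step 7): P = [1, 2, 5] / [3, 6, 7] / [4];  Q = [1, 4, 5] / [2, 6, 7] / [3]
Final shape: (3, 3, 1).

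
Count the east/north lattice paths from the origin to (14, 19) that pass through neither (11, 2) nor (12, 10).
Number of paths = 783193360

Inclusion–exclusion. Total paths: C(33, 14) = 818809200. Through P₁: C(13, 11)·C(20, 3) = 88920. Through P₂: C(22, 12)·C(11, 2) = 35565530. Since P₁ is strictly southwest of P₂, a monotone path through both must visit P₁ then P₂; paths through both = C(13, 11)·C(9, 1)·C(11, 2) = 38610. Avoid both = 818809200 − 88920 − 35565530 + 38610 = 783193360.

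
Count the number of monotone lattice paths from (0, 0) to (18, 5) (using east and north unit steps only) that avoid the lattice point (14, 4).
Number of paths = 18349

Total paths from (0, 0) to (18, 5): C(23, 18) = 33649. Paths through (14, 4): (paths (0, 0) → (14, 4)) × (paths (14, 4) → (18, 5)) = C(18, 14) · C(5, 4) = 3060 · 5 = 15300. Avoidance count = 33649 − 15300 = 18349.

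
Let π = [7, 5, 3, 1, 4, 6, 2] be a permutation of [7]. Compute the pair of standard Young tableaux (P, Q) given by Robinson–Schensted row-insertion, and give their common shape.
P = [1, 2, 6] / [3, 4] / [5] / [7];  Q = [1, 5, 6] / [2, 7] / [3] / [4];  common shape = (3, 2, 1, 1)

Row-insert the values π_1, π_2, … into P one at a time, bumping the leftmost entry strictly greater than the inserted value down to the next row. The recording tableau Q records, in position (i, j), the step at which that cell was added to P.
  Insert 7 (step 1): P = [7];  Q = [1]
  Insert 5 (step 2): P = [5] / [7];  Q = [1] / [2]
  Insert 3 (step 3): P = [3] / [5] / [7];  Q = [1] / [2] / [3]
  Insert 1 (step 4): P = [1] / [3] / [5] / [7];  Q = [1] / [2] / [3] / [4]
  Insert 4 (step 5): P = [1, 4] / [3] / [5] / [7];  Q = [1, 5] / [2] / [3] / [4]
  Insert 6 (step 6): P = [1, 4, 6] / [3] / [5] / [7];  Q = [1, 5, 6] / [2] / [3] / [4]
  Insert 2 (step 7): P = [1, 2, 6] / [3, 4] / [5] / [7];  Q = [1, 5, 6] / [2, 7] / [3] / [4]
Final shape: (3, 2, 1, 1).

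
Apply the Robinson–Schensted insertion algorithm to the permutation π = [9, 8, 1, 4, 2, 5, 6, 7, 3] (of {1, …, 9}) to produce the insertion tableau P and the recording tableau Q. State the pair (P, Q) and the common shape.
P = [1, 2, 3, 6, 7] / [4, 5] / [8] / [9];  Q = [1, 4, 6, 7, 8] / [2, 9] / [3] / [5];  common shape = (5, 2, 1, 1)

Row-insert the values π_1, π_2, … into P one at a time, bumping the leftmost entry strictly greater than the inserted value down to the next row. The recording tableau Q records, in position (i, j), the step at which that cell was added to P.
  Insert 9 (step 1): P = [9];  Q = [1]
  Insert 8 (step 2): P = [8] / [9];  Q = [1] / [2]
  Insert 1 (step 3): P = [1] / [8] / [9];  Q = [1] / [2] / [3]
  Insert 4 (step 4): P = [1, 4] / [8] / [9];  Q = [1, 4] / [2] / [3]
  Insert 2 (step 5): P = [1, 2] / [4] / [8] / [9];  Q = [1, 4] / [2] / [3] / [5]
  Insert 5 (step 6): P = [1, 2, 5] / [4] / [8] / [9];  Q = [1, 4, 6] / [2] / [3] / [5]
  Insert 6 (step 7): P = [1, 2, 5, 6] / [4] / [8] / [9];  Q = [1, 4, 6, 7] / [2] / [3] / [5]
  Insert 7 (step 8): P = [1, 2, 5, 6, 7] / [4] / [8] / [9];  Q = [1, 4, 6, 7, 8] / [2] / [3] / [5]
  Insert 3 (step 9): P = [1, 2, 3, 6, 7] / [4, 5] / [8] / [9];  Q = [1, 4, 6, 7, 8] / [2, 9] / [3] / [5]
Final shape: (5, 2, 1, 1).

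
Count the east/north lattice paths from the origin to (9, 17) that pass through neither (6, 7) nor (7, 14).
Number of paths = 1608254

Inclusion–exclusion. Total paths: C(26, 9) = 3124550. Through P₁: C(13, 6)·C(13, 3) = 490776. Through P₂: C(21, 7)·C(5, 2) = 1162800. Since P₁ is strictly southwest of P₂, a monotone path through both must visit P₁ then P₂; paths through both = C(13, 6)·C(8, 1)·C(5, 2) = 137280. Avoid both = 3124550 − 490776 − 1162800 + 137280 = 1608254.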